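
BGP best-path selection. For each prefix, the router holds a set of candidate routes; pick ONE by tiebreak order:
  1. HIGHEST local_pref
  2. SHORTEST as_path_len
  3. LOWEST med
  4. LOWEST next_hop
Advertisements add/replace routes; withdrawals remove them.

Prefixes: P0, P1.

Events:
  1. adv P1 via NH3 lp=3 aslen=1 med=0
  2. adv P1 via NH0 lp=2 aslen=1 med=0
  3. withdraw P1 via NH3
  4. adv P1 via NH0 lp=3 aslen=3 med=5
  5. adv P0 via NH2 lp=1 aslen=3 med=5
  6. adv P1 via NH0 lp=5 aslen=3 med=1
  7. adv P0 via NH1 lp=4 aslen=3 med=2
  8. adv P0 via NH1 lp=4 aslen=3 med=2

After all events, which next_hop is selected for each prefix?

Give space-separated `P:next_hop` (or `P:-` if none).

Answer: P0:NH1 P1:NH0

Derivation:
Op 1: best P0=- P1=NH3
Op 2: best P0=- P1=NH3
Op 3: best P0=- P1=NH0
Op 4: best P0=- P1=NH0
Op 5: best P0=NH2 P1=NH0
Op 6: best P0=NH2 P1=NH0
Op 7: best P0=NH1 P1=NH0
Op 8: best P0=NH1 P1=NH0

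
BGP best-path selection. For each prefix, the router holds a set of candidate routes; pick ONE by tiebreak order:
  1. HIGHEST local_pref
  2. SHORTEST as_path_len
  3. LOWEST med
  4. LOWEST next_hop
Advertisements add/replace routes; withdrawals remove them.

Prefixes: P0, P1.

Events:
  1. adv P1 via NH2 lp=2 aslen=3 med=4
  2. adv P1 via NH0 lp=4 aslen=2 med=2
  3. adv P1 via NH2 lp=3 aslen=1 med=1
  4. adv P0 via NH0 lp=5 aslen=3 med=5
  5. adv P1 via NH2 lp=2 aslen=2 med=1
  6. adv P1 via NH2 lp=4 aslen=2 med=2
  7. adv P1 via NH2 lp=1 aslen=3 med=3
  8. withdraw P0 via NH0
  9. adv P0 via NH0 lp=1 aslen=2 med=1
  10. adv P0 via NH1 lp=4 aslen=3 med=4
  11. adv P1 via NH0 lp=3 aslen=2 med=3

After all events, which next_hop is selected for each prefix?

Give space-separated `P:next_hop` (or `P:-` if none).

Answer: P0:NH1 P1:NH0

Derivation:
Op 1: best P0=- P1=NH2
Op 2: best P0=- P1=NH0
Op 3: best P0=- P1=NH0
Op 4: best P0=NH0 P1=NH0
Op 5: best P0=NH0 P1=NH0
Op 6: best P0=NH0 P1=NH0
Op 7: best P0=NH0 P1=NH0
Op 8: best P0=- P1=NH0
Op 9: best P0=NH0 P1=NH0
Op 10: best P0=NH1 P1=NH0
Op 11: best P0=NH1 P1=NH0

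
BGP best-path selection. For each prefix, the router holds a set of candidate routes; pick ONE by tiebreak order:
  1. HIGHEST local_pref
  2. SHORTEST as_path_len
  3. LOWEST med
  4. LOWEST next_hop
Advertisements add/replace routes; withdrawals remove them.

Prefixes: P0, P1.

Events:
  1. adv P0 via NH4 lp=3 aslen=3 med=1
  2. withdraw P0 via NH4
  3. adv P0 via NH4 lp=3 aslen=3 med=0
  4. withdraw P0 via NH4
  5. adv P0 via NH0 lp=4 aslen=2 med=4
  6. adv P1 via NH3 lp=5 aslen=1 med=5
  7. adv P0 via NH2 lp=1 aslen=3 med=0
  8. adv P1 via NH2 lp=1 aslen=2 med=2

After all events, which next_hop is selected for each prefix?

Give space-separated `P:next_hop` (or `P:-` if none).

Op 1: best P0=NH4 P1=-
Op 2: best P0=- P1=-
Op 3: best P0=NH4 P1=-
Op 4: best P0=- P1=-
Op 5: best P0=NH0 P1=-
Op 6: best P0=NH0 P1=NH3
Op 7: best P0=NH0 P1=NH3
Op 8: best P0=NH0 P1=NH3

Answer: P0:NH0 P1:NH3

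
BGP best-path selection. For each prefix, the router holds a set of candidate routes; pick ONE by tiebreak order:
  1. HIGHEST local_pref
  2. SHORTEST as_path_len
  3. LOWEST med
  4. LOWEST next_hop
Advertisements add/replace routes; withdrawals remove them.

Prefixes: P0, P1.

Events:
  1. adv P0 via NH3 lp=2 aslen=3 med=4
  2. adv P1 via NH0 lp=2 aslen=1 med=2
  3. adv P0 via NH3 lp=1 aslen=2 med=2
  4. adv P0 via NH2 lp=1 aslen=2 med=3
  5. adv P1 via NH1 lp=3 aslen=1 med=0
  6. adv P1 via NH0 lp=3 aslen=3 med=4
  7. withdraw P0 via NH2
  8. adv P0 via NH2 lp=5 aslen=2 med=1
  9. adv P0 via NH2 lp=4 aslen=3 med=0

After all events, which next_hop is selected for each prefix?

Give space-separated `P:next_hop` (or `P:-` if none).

Answer: P0:NH2 P1:NH1

Derivation:
Op 1: best P0=NH3 P1=-
Op 2: best P0=NH3 P1=NH0
Op 3: best P0=NH3 P1=NH0
Op 4: best P0=NH3 P1=NH0
Op 5: best P0=NH3 P1=NH1
Op 6: best P0=NH3 P1=NH1
Op 7: best P0=NH3 P1=NH1
Op 8: best P0=NH2 P1=NH1
Op 9: best P0=NH2 P1=NH1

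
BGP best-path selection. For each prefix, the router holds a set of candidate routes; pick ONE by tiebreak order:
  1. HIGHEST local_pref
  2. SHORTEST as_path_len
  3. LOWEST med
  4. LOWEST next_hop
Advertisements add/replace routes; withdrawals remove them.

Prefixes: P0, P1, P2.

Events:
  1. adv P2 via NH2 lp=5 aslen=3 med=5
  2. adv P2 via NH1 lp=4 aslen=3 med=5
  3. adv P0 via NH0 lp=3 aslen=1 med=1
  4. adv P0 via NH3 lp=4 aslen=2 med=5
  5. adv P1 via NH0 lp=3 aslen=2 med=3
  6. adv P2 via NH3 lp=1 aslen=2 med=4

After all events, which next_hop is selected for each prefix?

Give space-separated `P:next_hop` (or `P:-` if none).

Answer: P0:NH3 P1:NH0 P2:NH2

Derivation:
Op 1: best P0=- P1=- P2=NH2
Op 2: best P0=- P1=- P2=NH2
Op 3: best P0=NH0 P1=- P2=NH2
Op 4: best P0=NH3 P1=- P2=NH2
Op 5: best P0=NH3 P1=NH0 P2=NH2
Op 6: best P0=NH3 P1=NH0 P2=NH2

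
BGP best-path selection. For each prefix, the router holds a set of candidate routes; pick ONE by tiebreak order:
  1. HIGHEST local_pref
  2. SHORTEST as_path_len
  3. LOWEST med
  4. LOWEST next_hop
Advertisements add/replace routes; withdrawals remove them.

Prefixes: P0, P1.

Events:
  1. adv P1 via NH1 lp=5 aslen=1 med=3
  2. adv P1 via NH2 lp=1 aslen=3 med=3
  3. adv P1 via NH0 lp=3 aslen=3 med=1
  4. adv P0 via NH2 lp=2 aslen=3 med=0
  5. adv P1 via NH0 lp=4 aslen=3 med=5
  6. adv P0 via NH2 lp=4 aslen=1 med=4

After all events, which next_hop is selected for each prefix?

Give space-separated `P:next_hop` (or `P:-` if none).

Answer: P0:NH2 P1:NH1

Derivation:
Op 1: best P0=- P1=NH1
Op 2: best P0=- P1=NH1
Op 3: best P0=- P1=NH1
Op 4: best P0=NH2 P1=NH1
Op 5: best P0=NH2 P1=NH1
Op 6: best P0=NH2 P1=NH1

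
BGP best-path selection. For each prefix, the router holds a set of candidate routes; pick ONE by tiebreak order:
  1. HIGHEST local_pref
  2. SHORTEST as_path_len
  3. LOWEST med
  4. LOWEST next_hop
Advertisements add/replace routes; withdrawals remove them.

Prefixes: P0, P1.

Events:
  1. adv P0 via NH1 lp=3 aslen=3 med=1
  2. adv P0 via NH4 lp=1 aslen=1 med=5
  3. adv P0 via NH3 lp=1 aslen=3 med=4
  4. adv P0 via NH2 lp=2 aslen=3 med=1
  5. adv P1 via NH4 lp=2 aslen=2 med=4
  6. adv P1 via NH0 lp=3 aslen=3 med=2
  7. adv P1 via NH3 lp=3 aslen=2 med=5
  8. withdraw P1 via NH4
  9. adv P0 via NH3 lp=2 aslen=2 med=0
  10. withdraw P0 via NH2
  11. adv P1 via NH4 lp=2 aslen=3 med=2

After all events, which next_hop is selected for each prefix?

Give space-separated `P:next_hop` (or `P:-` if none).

Answer: P0:NH1 P1:NH3

Derivation:
Op 1: best P0=NH1 P1=-
Op 2: best P0=NH1 P1=-
Op 3: best P0=NH1 P1=-
Op 4: best P0=NH1 P1=-
Op 5: best P0=NH1 P1=NH4
Op 6: best P0=NH1 P1=NH0
Op 7: best P0=NH1 P1=NH3
Op 8: best P0=NH1 P1=NH3
Op 9: best P0=NH1 P1=NH3
Op 10: best P0=NH1 P1=NH3
Op 11: best P0=NH1 P1=NH3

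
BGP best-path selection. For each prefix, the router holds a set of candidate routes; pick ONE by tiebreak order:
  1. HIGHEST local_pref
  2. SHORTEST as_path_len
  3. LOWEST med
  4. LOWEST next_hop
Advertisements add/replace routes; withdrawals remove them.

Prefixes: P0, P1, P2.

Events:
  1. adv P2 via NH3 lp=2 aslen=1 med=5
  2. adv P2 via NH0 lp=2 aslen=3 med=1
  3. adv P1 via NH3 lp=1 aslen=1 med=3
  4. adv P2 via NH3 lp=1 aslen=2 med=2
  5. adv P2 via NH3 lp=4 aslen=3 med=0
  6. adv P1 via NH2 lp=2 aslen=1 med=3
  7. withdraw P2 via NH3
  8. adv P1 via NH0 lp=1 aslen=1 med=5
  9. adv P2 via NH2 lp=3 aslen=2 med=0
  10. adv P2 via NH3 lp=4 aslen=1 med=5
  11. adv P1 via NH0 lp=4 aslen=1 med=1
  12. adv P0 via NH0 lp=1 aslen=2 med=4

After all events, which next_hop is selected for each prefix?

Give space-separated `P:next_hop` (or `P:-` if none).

Op 1: best P0=- P1=- P2=NH3
Op 2: best P0=- P1=- P2=NH3
Op 3: best P0=- P1=NH3 P2=NH3
Op 4: best P0=- P1=NH3 P2=NH0
Op 5: best P0=- P1=NH3 P2=NH3
Op 6: best P0=- P1=NH2 P2=NH3
Op 7: best P0=- P1=NH2 P2=NH0
Op 8: best P0=- P1=NH2 P2=NH0
Op 9: best P0=- P1=NH2 P2=NH2
Op 10: best P0=- P1=NH2 P2=NH3
Op 11: best P0=- P1=NH0 P2=NH3
Op 12: best P0=NH0 P1=NH0 P2=NH3

Answer: P0:NH0 P1:NH0 P2:NH3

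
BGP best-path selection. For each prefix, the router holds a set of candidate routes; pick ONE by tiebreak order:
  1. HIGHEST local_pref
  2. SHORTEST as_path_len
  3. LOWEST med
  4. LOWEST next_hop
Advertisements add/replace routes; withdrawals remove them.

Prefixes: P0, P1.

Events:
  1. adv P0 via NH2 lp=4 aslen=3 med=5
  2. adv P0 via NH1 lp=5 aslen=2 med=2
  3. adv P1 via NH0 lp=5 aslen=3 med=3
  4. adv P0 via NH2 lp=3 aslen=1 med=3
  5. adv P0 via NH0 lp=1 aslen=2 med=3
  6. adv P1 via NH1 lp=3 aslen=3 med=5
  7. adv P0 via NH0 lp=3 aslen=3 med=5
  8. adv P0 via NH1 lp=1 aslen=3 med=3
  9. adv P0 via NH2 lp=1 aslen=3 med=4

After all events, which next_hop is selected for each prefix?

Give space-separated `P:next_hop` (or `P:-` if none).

Op 1: best P0=NH2 P1=-
Op 2: best P0=NH1 P1=-
Op 3: best P0=NH1 P1=NH0
Op 4: best P0=NH1 P1=NH0
Op 5: best P0=NH1 P1=NH0
Op 6: best P0=NH1 P1=NH0
Op 7: best P0=NH1 P1=NH0
Op 8: best P0=NH2 P1=NH0
Op 9: best P0=NH0 P1=NH0

Answer: P0:NH0 P1:NH0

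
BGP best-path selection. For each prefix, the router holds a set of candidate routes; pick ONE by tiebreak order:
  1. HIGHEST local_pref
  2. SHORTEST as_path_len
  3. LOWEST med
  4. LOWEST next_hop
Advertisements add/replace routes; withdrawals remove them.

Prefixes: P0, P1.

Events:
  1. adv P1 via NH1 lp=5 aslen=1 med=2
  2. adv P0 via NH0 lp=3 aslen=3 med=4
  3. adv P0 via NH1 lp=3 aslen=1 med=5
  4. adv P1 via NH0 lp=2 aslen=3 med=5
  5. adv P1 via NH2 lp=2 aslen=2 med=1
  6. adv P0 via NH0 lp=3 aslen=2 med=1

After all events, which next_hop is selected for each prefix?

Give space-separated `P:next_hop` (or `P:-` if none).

Op 1: best P0=- P1=NH1
Op 2: best P0=NH0 P1=NH1
Op 3: best P0=NH1 P1=NH1
Op 4: best P0=NH1 P1=NH1
Op 5: best P0=NH1 P1=NH1
Op 6: best P0=NH1 P1=NH1

Answer: P0:NH1 P1:NH1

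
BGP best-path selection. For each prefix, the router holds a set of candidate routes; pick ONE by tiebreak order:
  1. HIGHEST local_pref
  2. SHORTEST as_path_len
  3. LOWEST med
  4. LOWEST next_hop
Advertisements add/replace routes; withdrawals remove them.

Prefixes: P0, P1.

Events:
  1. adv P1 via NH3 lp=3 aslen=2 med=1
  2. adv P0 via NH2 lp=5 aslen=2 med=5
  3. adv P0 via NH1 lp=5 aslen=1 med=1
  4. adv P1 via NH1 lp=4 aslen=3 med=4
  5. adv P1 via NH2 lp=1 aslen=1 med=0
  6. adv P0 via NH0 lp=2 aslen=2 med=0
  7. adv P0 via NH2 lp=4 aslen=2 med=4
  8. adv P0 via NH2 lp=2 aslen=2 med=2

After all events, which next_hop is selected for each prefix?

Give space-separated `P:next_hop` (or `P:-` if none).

Op 1: best P0=- P1=NH3
Op 2: best P0=NH2 P1=NH3
Op 3: best P0=NH1 P1=NH3
Op 4: best P0=NH1 P1=NH1
Op 5: best P0=NH1 P1=NH1
Op 6: best P0=NH1 P1=NH1
Op 7: best P0=NH1 P1=NH1
Op 8: best P0=NH1 P1=NH1

Answer: P0:NH1 P1:NH1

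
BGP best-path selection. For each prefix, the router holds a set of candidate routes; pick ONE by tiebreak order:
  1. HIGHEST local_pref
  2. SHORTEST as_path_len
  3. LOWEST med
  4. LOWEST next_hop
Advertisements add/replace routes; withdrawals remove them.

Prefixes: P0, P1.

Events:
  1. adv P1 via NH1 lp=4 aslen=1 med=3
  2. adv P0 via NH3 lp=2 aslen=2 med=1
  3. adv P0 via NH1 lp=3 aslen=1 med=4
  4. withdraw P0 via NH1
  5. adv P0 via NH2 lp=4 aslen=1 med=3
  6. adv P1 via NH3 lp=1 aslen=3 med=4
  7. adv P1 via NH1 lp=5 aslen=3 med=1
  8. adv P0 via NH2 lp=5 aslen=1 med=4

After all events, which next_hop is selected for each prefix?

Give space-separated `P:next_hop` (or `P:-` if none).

Answer: P0:NH2 P1:NH1

Derivation:
Op 1: best P0=- P1=NH1
Op 2: best P0=NH3 P1=NH1
Op 3: best P0=NH1 P1=NH1
Op 4: best P0=NH3 P1=NH1
Op 5: best P0=NH2 P1=NH1
Op 6: best P0=NH2 P1=NH1
Op 7: best P0=NH2 P1=NH1
Op 8: best P0=NH2 P1=NH1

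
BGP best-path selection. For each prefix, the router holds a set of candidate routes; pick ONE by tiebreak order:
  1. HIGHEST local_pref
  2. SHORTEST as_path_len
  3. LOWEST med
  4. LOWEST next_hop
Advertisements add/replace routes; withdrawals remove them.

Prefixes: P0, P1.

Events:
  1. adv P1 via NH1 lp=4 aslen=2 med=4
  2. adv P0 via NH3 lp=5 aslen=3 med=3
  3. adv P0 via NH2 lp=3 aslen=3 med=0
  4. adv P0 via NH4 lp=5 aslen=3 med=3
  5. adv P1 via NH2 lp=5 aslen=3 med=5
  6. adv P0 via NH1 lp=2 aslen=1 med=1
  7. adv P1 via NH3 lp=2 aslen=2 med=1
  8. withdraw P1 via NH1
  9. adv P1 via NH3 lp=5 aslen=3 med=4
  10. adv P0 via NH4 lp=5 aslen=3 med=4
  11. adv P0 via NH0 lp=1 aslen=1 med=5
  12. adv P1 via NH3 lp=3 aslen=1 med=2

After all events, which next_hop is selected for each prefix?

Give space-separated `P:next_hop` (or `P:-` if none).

Op 1: best P0=- P1=NH1
Op 2: best P0=NH3 P1=NH1
Op 3: best P0=NH3 P1=NH1
Op 4: best P0=NH3 P1=NH1
Op 5: best P0=NH3 P1=NH2
Op 6: best P0=NH3 P1=NH2
Op 7: best P0=NH3 P1=NH2
Op 8: best P0=NH3 P1=NH2
Op 9: best P0=NH3 P1=NH3
Op 10: best P0=NH3 P1=NH3
Op 11: best P0=NH3 P1=NH3
Op 12: best P0=NH3 P1=NH2

Answer: P0:NH3 P1:NH2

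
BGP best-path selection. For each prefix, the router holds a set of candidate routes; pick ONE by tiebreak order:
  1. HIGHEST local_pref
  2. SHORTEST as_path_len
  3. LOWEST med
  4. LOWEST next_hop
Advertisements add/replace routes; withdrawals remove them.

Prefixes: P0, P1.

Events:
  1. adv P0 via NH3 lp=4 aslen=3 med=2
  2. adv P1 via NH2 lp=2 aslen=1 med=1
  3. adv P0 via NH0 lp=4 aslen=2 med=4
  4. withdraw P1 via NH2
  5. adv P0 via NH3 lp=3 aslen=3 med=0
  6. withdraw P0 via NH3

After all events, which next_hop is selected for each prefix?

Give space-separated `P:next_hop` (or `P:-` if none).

Op 1: best P0=NH3 P1=-
Op 2: best P0=NH3 P1=NH2
Op 3: best P0=NH0 P1=NH2
Op 4: best P0=NH0 P1=-
Op 5: best P0=NH0 P1=-
Op 6: best P0=NH0 P1=-

Answer: P0:NH0 P1:-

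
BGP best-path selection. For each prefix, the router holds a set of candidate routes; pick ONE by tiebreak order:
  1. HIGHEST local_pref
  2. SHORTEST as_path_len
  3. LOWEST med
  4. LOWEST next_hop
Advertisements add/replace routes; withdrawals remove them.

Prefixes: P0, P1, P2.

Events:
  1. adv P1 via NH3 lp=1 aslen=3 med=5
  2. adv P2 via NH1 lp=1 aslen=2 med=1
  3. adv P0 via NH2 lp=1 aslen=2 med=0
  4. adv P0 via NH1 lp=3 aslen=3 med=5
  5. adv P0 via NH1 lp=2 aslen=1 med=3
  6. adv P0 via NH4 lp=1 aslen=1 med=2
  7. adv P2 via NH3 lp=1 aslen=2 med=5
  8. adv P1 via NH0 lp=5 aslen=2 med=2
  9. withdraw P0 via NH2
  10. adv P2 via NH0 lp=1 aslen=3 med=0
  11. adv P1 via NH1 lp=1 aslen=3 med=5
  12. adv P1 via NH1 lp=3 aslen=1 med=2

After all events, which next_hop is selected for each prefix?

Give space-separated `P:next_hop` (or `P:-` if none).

Op 1: best P0=- P1=NH3 P2=-
Op 2: best P0=- P1=NH3 P2=NH1
Op 3: best P0=NH2 P1=NH3 P2=NH1
Op 4: best P0=NH1 P1=NH3 P2=NH1
Op 5: best P0=NH1 P1=NH3 P2=NH1
Op 6: best P0=NH1 P1=NH3 P2=NH1
Op 7: best P0=NH1 P1=NH3 P2=NH1
Op 8: best P0=NH1 P1=NH0 P2=NH1
Op 9: best P0=NH1 P1=NH0 P2=NH1
Op 10: best P0=NH1 P1=NH0 P2=NH1
Op 11: best P0=NH1 P1=NH0 P2=NH1
Op 12: best P0=NH1 P1=NH0 P2=NH1

Answer: P0:NH1 P1:NH0 P2:NH1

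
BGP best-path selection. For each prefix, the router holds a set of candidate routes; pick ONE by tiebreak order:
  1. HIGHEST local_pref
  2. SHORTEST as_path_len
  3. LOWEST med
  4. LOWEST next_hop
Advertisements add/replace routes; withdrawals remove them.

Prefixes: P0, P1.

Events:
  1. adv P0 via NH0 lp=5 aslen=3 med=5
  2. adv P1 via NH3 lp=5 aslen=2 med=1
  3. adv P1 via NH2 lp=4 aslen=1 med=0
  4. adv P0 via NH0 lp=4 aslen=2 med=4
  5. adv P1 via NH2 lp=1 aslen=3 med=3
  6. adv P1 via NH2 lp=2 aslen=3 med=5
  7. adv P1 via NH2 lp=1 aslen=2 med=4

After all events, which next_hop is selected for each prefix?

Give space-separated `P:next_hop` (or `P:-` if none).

Op 1: best P0=NH0 P1=-
Op 2: best P0=NH0 P1=NH3
Op 3: best P0=NH0 P1=NH3
Op 4: best P0=NH0 P1=NH3
Op 5: best P0=NH0 P1=NH3
Op 6: best P0=NH0 P1=NH3
Op 7: best P0=NH0 P1=NH3

Answer: P0:NH0 P1:NH3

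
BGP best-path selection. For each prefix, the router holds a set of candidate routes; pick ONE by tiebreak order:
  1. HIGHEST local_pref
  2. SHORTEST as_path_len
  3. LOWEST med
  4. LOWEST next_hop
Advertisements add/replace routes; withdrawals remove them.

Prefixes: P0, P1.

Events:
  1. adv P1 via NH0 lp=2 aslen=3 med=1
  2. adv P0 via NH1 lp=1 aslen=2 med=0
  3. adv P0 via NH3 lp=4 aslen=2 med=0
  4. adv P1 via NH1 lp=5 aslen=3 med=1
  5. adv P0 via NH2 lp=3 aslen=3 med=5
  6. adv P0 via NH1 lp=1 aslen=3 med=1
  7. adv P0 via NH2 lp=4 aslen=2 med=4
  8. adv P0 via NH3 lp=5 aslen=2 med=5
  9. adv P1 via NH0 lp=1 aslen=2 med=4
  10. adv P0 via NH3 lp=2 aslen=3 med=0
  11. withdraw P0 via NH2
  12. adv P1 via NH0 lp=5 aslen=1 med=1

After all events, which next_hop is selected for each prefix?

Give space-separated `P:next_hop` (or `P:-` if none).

Op 1: best P0=- P1=NH0
Op 2: best P0=NH1 P1=NH0
Op 3: best P0=NH3 P1=NH0
Op 4: best P0=NH3 P1=NH1
Op 5: best P0=NH3 P1=NH1
Op 6: best P0=NH3 P1=NH1
Op 7: best P0=NH3 P1=NH1
Op 8: best P0=NH3 P1=NH1
Op 9: best P0=NH3 P1=NH1
Op 10: best P0=NH2 P1=NH1
Op 11: best P0=NH3 P1=NH1
Op 12: best P0=NH3 P1=NH0

Answer: P0:NH3 P1:NH0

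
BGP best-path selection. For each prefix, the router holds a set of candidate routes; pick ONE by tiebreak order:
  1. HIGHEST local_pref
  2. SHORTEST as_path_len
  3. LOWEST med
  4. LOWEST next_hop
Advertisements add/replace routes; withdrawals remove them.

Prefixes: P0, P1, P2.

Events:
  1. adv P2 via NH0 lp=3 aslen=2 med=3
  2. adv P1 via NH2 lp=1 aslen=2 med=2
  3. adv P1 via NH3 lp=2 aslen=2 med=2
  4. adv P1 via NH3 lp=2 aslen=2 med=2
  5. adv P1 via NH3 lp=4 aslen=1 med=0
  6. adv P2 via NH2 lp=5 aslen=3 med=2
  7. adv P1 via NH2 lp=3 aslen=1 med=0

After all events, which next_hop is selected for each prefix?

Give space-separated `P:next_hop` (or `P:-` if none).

Answer: P0:- P1:NH3 P2:NH2

Derivation:
Op 1: best P0=- P1=- P2=NH0
Op 2: best P0=- P1=NH2 P2=NH0
Op 3: best P0=- P1=NH3 P2=NH0
Op 4: best P0=- P1=NH3 P2=NH0
Op 5: best P0=- P1=NH3 P2=NH0
Op 6: best P0=- P1=NH3 P2=NH2
Op 7: best P0=- P1=NH3 P2=NH2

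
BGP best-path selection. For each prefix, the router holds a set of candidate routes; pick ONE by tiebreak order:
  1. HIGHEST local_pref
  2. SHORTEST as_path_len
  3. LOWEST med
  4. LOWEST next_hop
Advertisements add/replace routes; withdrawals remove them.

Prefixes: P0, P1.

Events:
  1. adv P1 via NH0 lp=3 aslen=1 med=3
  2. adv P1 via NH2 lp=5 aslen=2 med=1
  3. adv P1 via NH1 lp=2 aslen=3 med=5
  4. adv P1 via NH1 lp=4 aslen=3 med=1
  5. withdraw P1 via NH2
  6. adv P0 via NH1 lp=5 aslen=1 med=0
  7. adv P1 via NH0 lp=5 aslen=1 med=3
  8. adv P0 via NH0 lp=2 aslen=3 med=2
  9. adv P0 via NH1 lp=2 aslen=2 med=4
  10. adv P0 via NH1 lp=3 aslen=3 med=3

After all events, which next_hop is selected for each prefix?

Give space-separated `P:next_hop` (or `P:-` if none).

Op 1: best P0=- P1=NH0
Op 2: best P0=- P1=NH2
Op 3: best P0=- P1=NH2
Op 4: best P0=- P1=NH2
Op 5: best P0=- P1=NH1
Op 6: best P0=NH1 P1=NH1
Op 7: best P0=NH1 P1=NH0
Op 8: best P0=NH1 P1=NH0
Op 9: best P0=NH1 P1=NH0
Op 10: best P0=NH1 P1=NH0

Answer: P0:NH1 P1:NH0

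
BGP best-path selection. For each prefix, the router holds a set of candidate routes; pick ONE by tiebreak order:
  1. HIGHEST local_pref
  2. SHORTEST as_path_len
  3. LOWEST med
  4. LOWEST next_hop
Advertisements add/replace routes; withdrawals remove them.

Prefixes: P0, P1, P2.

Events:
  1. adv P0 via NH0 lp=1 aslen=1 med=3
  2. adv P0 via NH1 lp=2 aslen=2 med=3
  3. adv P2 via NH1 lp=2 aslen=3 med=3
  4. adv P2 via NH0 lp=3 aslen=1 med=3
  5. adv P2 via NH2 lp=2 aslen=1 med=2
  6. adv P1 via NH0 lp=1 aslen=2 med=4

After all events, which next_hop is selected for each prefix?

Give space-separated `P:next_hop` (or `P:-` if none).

Answer: P0:NH1 P1:NH0 P2:NH0

Derivation:
Op 1: best P0=NH0 P1=- P2=-
Op 2: best P0=NH1 P1=- P2=-
Op 3: best P0=NH1 P1=- P2=NH1
Op 4: best P0=NH1 P1=- P2=NH0
Op 5: best P0=NH1 P1=- P2=NH0
Op 6: best P0=NH1 P1=NH0 P2=NH0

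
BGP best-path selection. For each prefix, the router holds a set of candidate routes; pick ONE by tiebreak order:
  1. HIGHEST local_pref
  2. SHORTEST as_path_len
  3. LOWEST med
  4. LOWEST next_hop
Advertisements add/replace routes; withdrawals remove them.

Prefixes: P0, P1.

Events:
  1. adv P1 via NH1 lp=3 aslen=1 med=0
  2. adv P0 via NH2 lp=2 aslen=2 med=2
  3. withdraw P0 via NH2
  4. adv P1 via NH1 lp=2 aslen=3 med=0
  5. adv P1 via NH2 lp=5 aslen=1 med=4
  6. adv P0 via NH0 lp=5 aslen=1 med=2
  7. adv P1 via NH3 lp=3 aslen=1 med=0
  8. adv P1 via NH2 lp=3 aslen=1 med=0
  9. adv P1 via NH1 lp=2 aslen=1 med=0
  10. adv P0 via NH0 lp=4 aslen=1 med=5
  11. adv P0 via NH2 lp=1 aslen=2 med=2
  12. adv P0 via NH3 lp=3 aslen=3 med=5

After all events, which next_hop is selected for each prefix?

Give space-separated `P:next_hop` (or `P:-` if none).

Op 1: best P0=- P1=NH1
Op 2: best P0=NH2 P1=NH1
Op 3: best P0=- P1=NH1
Op 4: best P0=- P1=NH1
Op 5: best P0=- P1=NH2
Op 6: best P0=NH0 P1=NH2
Op 7: best P0=NH0 P1=NH2
Op 8: best P0=NH0 P1=NH2
Op 9: best P0=NH0 P1=NH2
Op 10: best P0=NH0 P1=NH2
Op 11: best P0=NH0 P1=NH2
Op 12: best P0=NH0 P1=NH2

Answer: P0:NH0 P1:NH2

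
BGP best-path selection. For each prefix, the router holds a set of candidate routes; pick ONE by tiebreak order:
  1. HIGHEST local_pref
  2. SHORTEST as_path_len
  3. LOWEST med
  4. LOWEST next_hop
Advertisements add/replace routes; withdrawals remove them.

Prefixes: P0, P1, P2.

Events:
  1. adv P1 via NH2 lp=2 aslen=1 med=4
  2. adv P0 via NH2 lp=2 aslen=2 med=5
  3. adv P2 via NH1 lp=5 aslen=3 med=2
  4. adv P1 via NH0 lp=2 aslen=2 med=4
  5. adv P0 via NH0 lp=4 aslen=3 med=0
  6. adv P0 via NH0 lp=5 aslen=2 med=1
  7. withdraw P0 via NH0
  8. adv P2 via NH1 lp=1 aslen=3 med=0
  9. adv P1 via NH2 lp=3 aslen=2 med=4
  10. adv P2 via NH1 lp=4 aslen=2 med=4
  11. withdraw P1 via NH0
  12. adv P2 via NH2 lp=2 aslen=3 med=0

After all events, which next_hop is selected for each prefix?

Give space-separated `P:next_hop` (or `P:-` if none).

Op 1: best P0=- P1=NH2 P2=-
Op 2: best P0=NH2 P1=NH2 P2=-
Op 3: best P0=NH2 P1=NH2 P2=NH1
Op 4: best P0=NH2 P1=NH2 P2=NH1
Op 5: best P0=NH0 P1=NH2 P2=NH1
Op 6: best P0=NH0 P1=NH2 P2=NH1
Op 7: best P0=NH2 P1=NH2 P2=NH1
Op 8: best P0=NH2 P1=NH2 P2=NH1
Op 9: best P0=NH2 P1=NH2 P2=NH1
Op 10: best P0=NH2 P1=NH2 P2=NH1
Op 11: best P0=NH2 P1=NH2 P2=NH1
Op 12: best P0=NH2 P1=NH2 P2=NH1

Answer: P0:NH2 P1:NH2 P2:NH1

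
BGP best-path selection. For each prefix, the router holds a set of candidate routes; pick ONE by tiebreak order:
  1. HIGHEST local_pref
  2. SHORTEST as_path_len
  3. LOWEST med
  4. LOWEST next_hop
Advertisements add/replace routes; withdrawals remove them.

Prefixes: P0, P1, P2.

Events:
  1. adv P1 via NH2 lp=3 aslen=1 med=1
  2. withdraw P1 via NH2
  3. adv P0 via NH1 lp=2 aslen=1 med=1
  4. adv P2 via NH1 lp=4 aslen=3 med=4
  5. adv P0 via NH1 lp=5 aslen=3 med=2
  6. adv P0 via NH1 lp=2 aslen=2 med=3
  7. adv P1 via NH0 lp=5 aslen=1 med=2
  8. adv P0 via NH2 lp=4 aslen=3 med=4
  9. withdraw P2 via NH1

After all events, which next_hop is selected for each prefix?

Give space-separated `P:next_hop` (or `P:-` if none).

Answer: P0:NH2 P1:NH0 P2:-

Derivation:
Op 1: best P0=- P1=NH2 P2=-
Op 2: best P0=- P1=- P2=-
Op 3: best P0=NH1 P1=- P2=-
Op 4: best P0=NH1 P1=- P2=NH1
Op 5: best P0=NH1 P1=- P2=NH1
Op 6: best P0=NH1 P1=- P2=NH1
Op 7: best P0=NH1 P1=NH0 P2=NH1
Op 8: best P0=NH2 P1=NH0 P2=NH1
Op 9: best P0=NH2 P1=NH0 P2=-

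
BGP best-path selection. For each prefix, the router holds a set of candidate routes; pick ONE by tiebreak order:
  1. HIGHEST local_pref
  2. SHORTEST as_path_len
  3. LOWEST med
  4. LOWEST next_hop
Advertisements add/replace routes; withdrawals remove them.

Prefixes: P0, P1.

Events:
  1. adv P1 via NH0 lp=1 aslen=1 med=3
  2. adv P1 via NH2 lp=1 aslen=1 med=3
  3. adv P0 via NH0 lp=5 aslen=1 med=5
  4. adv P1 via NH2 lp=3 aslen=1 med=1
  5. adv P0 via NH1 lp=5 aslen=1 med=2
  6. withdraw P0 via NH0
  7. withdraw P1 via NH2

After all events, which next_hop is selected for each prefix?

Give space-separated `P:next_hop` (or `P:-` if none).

Answer: P0:NH1 P1:NH0

Derivation:
Op 1: best P0=- P1=NH0
Op 2: best P0=- P1=NH0
Op 3: best P0=NH0 P1=NH0
Op 4: best P0=NH0 P1=NH2
Op 5: best P0=NH1 P1=NH2
Op 6: best P0=NH1 P1=NH2
Op 7: best P0=NH1 P1=NH0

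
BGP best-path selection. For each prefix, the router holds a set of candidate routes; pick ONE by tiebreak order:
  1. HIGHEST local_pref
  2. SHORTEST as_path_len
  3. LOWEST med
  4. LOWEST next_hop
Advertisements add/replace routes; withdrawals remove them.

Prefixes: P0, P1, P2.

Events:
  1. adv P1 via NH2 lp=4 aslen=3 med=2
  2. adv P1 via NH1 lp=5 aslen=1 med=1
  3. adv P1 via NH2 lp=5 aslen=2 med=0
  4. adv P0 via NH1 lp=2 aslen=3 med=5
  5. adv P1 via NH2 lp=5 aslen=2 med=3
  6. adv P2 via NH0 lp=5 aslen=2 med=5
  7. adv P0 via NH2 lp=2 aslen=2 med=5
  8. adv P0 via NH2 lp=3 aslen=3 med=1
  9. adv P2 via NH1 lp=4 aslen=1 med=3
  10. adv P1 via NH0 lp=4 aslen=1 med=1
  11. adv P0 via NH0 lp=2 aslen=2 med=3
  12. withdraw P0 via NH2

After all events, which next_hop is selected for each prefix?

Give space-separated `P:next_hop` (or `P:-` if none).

Answer: P0:NH0 P1:NH1 P2:NH0

Derivation:
Op 1: best P0=- P1=NH2 P2=-
Op 2: best P0=- P1=NH1 P2=-
Op 3: best P0=- P1=NH1 P2=-
Op 4: best P0=NH1 P1=NH1 P2=-
Op 5: best P0=NH1 P1=NH1 P2=-
Op 6: best P0=NH1 P1=NH1 P2=NH0
Op 7: best P0=NH2 P1=NH1 P2=NH0
Op 8: best P0=NH2 P1=NH1 P2=NH0
Op 9: best P0=NH2 P1=NH1 P2=NH0
Op 10: best P0=NH2 P1=NH1 P2=NH0
Op 11: best P0=NH2 P1=NH1 P2=NH0
Op 12: best P0=NH0 P1=NH1 P2=NH0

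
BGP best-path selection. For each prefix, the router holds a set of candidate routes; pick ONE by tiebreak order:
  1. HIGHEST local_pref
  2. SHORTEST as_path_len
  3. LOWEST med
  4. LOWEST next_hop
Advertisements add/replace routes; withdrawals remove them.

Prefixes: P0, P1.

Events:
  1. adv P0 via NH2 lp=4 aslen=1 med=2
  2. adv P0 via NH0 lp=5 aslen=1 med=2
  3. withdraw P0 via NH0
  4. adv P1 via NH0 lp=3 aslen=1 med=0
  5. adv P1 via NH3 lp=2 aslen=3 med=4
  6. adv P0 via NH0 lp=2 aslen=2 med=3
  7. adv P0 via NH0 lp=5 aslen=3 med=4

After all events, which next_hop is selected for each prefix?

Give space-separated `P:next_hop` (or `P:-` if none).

Answer: P0:NH0 P1:NH0

Derivation:
Op 1: best P0=NH2 P1=-
Op 2: best P0=NH0 P1=-
Op 3: best P0=NH2 P1=-
Op 4: best P0=NH2 P1=NH0
Op 5: best P0=NH2 P1=NH0
Op 6: best P0=NH2 P1=NH0
Op 7: best P0=NH0 P1=NH0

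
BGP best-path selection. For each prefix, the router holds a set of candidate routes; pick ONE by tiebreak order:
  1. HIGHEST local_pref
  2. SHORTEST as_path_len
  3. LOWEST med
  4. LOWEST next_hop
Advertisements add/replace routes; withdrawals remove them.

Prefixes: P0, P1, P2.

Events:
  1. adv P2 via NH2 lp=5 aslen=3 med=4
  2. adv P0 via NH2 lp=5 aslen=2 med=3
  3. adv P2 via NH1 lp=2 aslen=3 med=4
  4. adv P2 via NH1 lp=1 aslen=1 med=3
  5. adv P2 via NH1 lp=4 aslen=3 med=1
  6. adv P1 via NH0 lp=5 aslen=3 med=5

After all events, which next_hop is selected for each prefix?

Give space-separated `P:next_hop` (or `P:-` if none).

Op 1: best P0=- P1=- P2=NH2
Op 2: best P0=NH2 P1=- P2=NH2
Op 3: best P0=NH2 P1=- P2=NH2
Op 4: best P0=NH2 P1=- P2=NH2
Op 5: best P0=NH2 P1=- P2=NH2
Op 6: best P0=NH2 P1=NH0 P2=NH2

Answer: P0:NH2 P1:NH0 P2:NH2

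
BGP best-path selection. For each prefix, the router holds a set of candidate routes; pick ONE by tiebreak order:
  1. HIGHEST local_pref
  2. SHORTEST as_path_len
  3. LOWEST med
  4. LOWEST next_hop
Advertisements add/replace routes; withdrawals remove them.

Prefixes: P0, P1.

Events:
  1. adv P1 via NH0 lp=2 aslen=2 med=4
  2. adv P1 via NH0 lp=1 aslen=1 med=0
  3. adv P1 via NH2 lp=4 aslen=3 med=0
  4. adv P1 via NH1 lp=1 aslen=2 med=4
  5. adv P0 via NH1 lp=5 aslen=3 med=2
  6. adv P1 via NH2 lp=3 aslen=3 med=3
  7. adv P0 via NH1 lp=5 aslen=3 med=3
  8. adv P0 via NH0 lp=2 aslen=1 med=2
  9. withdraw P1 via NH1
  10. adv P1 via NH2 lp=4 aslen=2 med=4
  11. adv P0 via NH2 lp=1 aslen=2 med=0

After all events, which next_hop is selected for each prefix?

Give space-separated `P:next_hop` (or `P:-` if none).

Answer: P0:NH1 P1:NH2

Derivation:
Op 1: best P0=- P1=NH0
Op 2: best P0=- P1=NH0
Op 3: best P0=- P1=NH2
Op 4: best P0=- P1=NH2
Op 5: best P0=NH1 P1=NH2
Op 6: best P0=NH1 P1=NH2
Op 7: best P0=NH1 P1=NH2
Op 8: best P0=NH1 P1=NH2
Op 9: best P0=NH1 P1=NH2
Op 10: best P0=NH1 P1=NH2
Op 11: best P0=NH1 P1=NH2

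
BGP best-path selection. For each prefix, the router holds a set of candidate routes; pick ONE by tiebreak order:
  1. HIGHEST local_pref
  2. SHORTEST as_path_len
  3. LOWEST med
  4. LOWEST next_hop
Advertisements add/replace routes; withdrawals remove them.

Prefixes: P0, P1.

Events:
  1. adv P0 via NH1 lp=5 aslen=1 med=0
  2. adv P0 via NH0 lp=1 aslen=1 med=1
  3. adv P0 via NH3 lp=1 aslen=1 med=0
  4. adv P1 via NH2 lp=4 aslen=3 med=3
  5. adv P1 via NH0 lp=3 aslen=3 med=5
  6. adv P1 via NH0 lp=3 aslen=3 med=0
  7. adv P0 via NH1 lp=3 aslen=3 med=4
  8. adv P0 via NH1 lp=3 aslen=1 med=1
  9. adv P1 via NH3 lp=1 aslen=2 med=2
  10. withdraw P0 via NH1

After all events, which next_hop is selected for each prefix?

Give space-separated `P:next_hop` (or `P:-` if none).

Answer: P0:NH3 P1:NH2

Derivation:
Op 1: best P0=NH1 P1=-
Op 2: best P0=NH1 P1=-
Op 3: best P0=NH1 P1=-
Op 4: best P0=NH1 P1=NH2
Op 5: best P0=NH1 P1=NH2
Op 6: best P0=NH1 P1=NH2
Op 7: best P0=NH1 P1=NH2
Op 8: best P0=NH1 P1=NH2
Op 9: best P0=NH1 P1=NH2
Op 10: best P0=NH3 P1=NH2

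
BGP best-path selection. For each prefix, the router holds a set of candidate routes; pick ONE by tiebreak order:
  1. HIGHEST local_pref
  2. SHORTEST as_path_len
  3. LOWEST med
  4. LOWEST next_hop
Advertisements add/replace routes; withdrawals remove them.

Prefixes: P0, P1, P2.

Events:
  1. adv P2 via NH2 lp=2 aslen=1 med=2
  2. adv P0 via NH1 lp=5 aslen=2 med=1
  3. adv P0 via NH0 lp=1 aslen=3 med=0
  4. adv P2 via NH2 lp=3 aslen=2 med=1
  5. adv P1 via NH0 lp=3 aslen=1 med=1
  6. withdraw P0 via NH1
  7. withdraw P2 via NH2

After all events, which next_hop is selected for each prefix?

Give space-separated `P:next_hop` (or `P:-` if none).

Answer: P0:NH0 P1:NH0 P2:-

Derivation:
Op 1: best P0=- P1=- P2=NH2
Op 2: best P0=NH1 P1=- P2=NH2
Op 3: best P0=NH1 P1=- P2=NH2
Op 4: best P0=NH1 P1=- P2=NH2
Op 5: best P0=NH1 P1=NH0 P2=NH2
Op 6: best P0=NH0 P1=NH0 P2=NH2
Op 7: best P0=NH0 P1=NH0 P2=-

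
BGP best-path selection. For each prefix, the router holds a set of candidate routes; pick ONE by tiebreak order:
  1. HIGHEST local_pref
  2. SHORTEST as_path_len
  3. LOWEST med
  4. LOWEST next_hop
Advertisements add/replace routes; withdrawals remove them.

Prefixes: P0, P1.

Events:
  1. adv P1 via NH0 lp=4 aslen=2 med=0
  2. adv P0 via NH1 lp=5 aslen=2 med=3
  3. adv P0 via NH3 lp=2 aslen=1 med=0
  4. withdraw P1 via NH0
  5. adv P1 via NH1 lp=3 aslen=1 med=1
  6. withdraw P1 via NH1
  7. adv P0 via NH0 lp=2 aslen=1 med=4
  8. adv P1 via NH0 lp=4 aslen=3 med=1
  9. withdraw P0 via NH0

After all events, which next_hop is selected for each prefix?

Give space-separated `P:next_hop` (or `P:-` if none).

Op 1: best P0=- P1=NH0
Op 2: best P0=NH1 P1=NH0
Op 3: best P0=NH1 P1=NH0
Op 4: best P0=NH1 P1=-
Op 5: best P0=NH1 P1=NH1
Op 6: best P0=NH1 P1=-
Op 7: best P0=NH1 P1=-
Op 8: best P0=NH1 P1=NH0
Op 9: best P0=NH1 P1=NH0

Answer: P0:NH1 P1:NH0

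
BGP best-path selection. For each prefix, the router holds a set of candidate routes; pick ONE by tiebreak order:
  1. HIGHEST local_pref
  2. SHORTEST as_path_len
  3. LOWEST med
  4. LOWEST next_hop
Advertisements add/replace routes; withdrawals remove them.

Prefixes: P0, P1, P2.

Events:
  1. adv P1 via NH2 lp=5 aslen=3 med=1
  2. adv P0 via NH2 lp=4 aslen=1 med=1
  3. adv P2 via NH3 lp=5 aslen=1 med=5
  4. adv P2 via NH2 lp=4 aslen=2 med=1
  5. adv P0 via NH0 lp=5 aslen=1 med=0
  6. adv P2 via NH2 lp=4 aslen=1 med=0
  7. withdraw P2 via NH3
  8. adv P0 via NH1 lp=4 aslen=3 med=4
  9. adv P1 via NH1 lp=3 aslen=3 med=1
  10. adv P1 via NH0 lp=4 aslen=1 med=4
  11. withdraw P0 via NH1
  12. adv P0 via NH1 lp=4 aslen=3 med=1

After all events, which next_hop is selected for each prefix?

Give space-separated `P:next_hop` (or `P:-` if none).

Op 1: best P0=- P1=NH2 P2=-
Op 2: best P0=NH2 P1=NH2 P2=-
Op 3: best P0=NH2 P1=NH2 P2=NH3
Op 4: best P0=NH2 P1=NH2 P2=NH3
Op 5: best P0=NH0 P1=NH2 P2=NH3
Op 6: best P0=NH0 P1=NH2 P2=NH3
Op 7: best P0=NH0 P1=NH2 P2=NH2
Op 8: best P0=NH0 P1=NH2 P2=NH2
Op 9: best P0=NH0 P1=NH2 P2=NH2
Op 10: best P0=NH0 P1=NH2 P2=NH2
Op 11: best P0=NH0 P1=NH2 P2=NH2
Op 12: best P0=NH0 P1=NH2 P2=NH2

Answer: P0:NH0 P1:NH2 P2:NH2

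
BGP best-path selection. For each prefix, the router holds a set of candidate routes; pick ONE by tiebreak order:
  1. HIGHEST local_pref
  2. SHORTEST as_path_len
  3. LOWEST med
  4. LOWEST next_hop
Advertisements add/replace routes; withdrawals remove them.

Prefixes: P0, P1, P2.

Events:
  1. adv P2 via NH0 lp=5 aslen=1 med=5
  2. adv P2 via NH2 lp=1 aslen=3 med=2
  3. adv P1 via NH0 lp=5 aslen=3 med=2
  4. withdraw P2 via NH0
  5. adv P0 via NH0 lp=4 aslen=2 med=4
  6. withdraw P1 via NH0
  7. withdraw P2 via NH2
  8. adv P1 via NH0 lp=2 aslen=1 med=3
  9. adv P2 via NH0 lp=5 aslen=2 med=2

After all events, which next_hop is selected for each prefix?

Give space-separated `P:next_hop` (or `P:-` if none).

Answer: P0:NH0 P1:NH0 P2:NH0

Derivation:
Op 1: best P0=- P1=- P2=NH0
Op 2: best P0=- P1=- P2=NH0
Op 3: best P0=- P1=NH0 P2=NH0
Op 4: best P0=- P1=NH0 P2=NH2
Op 5: best P0=NH0 P1=NH0 P2=NH2
Op 6: best P0=NH0 P1=- P2=NH2
Op 7: best P0=NH0 P1=- P2=-
Op 8: best P0=NH0 P1=NH0 P2=-
Op 9: best P0=NH0 P1=NH0 P2=NH0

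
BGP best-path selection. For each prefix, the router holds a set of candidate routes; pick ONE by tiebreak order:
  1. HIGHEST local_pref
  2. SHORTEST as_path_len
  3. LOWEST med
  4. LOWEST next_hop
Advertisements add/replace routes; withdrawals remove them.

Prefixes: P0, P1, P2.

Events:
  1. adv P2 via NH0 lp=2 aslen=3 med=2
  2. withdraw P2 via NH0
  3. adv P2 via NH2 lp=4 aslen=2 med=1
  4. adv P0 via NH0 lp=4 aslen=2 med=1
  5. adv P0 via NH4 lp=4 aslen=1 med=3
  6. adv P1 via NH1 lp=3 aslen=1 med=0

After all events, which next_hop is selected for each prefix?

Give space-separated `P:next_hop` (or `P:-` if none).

Answer: P0:NH4 P1:NH1 P2:NH2

Derivation:
Op 1: best P0=- P1=- P2=NH0
Op 2: best P0=- P1=- P2=-
Op 3: best P0=- P1=- P2=NH2
Op 4: best P0=NH0 P1=- P2=NH2
Op 5: best P0=NH4 P1=- P2=NH2
Op 6: best P0=NH4 P1=NH1 P2=NH2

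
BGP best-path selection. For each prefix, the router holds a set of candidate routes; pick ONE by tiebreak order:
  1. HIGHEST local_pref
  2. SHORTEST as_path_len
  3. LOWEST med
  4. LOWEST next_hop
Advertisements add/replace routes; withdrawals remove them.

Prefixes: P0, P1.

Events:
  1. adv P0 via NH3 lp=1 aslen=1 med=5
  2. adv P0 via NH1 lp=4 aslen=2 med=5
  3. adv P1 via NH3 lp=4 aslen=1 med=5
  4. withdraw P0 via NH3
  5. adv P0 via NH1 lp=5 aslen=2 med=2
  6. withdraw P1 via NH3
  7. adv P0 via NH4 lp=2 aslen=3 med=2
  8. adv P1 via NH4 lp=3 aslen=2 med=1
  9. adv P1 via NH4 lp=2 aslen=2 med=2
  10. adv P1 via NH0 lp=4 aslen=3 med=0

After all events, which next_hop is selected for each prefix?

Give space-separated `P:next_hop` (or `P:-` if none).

Answer: P0:NH1 P1:NH0

Derivation:
Op 1: best P0=NH3 P1=-
Op 2: best P0=NH1 P1=-
Op 3: best P0=NH1 P1=NH3
Op 4: best P0=NH1 P1=NH3
Op 5: best P0=NH1 P1=NH3
Op 6: best P0=NH1 P1=-
Op 7: best P0=NH1 P1=-
Op 8: best P0=NH1 P1=NH4
Op 9: best P0=NH1 P1=NH4
Op 10: best P0=NH1 P1=NH0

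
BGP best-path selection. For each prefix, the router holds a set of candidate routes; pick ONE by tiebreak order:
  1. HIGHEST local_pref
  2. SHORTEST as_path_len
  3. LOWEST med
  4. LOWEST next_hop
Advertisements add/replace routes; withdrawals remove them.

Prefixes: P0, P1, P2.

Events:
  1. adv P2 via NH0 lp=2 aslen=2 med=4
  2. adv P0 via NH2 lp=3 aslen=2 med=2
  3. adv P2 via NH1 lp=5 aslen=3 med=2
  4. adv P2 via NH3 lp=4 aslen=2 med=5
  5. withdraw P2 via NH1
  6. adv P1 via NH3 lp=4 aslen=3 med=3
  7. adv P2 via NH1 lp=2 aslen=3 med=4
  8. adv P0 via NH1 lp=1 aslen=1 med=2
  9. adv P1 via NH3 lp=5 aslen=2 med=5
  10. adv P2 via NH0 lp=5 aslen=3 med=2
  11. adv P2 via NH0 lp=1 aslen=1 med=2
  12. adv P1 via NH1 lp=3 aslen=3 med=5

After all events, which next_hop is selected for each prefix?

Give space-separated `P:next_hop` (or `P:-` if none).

Answer: P0:NH2 P1:NH3 P2:NH3

Derivation:
Op 1: best P0=- P1=- P2=NH0
Op 2: best P0=NH2 P1=- P2=NH0
Op 3: best P0=NH2 P1=- P2=NH1
Op 4: best P0=NH2 P1=- P2=NH1
Op 5: best P0=NH2 P1=- P2=NH3
Op 6: best P0=NH2 P1=NH3 P2=NH3
Op 7: best P0=NH2 P1=NH3 P2=NH3
Op 8: best P0=NH2 P1=NH3 P2=NH3
Op 9: best P0=NH2 P1=NH3 P2=NH3
Op 10: best P0=NH2 P1=NH3 P2=NH0
Op 11: best P0=NH2 P1=NH3 P2=NH3
Op 12: best P0=NH2 P1=NH3 P2=NH3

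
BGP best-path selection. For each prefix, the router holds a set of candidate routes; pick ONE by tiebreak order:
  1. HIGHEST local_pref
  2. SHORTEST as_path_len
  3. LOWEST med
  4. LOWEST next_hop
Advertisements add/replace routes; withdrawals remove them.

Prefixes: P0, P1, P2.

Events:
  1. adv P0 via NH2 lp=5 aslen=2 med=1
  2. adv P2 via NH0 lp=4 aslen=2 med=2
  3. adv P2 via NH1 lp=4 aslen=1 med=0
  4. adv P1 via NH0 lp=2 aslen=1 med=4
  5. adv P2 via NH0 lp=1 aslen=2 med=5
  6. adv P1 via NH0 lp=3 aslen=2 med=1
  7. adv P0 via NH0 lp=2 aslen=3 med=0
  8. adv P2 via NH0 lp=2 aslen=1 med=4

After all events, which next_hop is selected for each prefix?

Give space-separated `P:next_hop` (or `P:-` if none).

Op 1: best P0=NH2 P1=- P2=-
Op 2: best P0=NH2 P1=- P2=NH0
Op 3: best P0=NH2 P1=- P2=NH1
Op 4: best P0=NH2 P1=NH0 P2=NH1
Op 5: best P0=NH2 P1=NH0 P2=NH1
Op 6: best P0=NH2 P1=NH0 P2=NH1
Op 7: best P0=NH2 P1=NH0 P2=NH1
Op 8: best P0=NH2 P1=NH0 P2=NH1

Answer: P0:NH2 P1:NH0 P2:NH1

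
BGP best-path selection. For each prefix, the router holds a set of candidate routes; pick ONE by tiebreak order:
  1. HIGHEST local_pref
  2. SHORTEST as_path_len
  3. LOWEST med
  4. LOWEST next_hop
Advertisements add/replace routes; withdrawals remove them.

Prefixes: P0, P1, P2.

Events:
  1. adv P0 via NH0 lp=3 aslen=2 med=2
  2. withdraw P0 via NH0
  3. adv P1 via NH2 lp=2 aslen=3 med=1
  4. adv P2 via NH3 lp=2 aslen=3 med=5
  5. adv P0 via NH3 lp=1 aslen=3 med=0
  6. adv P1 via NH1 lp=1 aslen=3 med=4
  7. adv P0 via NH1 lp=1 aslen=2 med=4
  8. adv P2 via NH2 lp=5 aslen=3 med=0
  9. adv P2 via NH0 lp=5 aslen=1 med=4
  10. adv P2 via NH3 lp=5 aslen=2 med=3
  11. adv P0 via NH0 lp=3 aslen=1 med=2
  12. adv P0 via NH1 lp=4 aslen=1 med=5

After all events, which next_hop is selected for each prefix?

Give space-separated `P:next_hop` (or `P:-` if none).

Answer: P0:NH1 P1:NH2 P2:NH0

Derivation:
Op 1: best P0=NH0 P1=- P2=-
Op 2: best P0=- P1=- P2=-
Op 3: best P0=- P1=NH2 P2=-
Op 4: best P0=- P1=NH2 P2=NH3
Op 5: best P0=NH3 P1=NH2 P2=NH3
Op 6: best P0=NH3 P1=NH2 P2=NH3
Op 7: best P0=NH1 P1=NH2 P2=NH3
Op 8: best P0=NH1 P1=NH2 P2=NH2
Op 9: best P0=NH1 P1=NH2 P2=NH0
Op 10: best P0=NH1 P1=NH2 P2=NH0
Op 11: best P0=NH0 P1=NH2 P2=NH0
Op 12: best P0=NH1 P1=NH2 P2=NH0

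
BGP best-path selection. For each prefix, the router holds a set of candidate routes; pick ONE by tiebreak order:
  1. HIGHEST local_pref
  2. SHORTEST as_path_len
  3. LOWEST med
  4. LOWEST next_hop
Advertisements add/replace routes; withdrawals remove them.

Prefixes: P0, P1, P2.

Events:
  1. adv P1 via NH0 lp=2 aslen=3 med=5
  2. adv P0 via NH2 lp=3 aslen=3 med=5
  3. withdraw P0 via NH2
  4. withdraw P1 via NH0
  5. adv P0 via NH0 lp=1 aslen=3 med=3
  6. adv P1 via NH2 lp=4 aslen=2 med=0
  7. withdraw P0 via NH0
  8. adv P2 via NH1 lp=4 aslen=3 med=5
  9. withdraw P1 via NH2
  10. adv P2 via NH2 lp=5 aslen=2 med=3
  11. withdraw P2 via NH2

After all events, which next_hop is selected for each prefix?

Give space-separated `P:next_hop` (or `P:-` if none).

Op 1: best P0=- P1=NH0 P2=-
Op 2: best P0=NH2 P1=NH0 P2=-
Op 3: best P0=- P1=NH0 P2=-
Op 4: best P0=- P1=- P2=-
Op 5: best P0=NH0 P1=- P2=-
Op 6: best P0=NH0 P1=NH2 P2=-
Op 7: best P0=- P1=NH2 P2=-
Op 8: best P0=- P1=NH2 P2=NH1
Op 9: best P0=- P1=- P2=NH1
Op 10: best P0=- P1=- P2=NH2
Op 11: best P0=- P1=- P2=NH1

Answer: P0:- P1:- P2:NH1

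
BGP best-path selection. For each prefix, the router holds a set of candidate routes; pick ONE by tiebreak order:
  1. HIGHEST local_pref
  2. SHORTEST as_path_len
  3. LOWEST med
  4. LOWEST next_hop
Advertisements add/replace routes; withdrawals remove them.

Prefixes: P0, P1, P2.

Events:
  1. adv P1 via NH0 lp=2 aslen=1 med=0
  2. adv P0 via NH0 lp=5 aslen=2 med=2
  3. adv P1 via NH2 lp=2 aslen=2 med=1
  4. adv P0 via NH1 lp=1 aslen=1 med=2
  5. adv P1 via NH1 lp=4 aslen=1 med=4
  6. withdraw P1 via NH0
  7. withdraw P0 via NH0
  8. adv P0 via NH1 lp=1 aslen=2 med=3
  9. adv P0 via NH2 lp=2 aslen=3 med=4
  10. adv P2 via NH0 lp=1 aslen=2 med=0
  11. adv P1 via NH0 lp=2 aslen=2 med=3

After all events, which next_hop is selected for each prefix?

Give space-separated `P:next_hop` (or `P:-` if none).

Op 1: best P0=- P1=NH0 P2=-
Op 2: best P0=NH0 P1=NH0 P2=-
Op 3: best P0=NH0 P1=NH0 P2=-
Op 4: best P0=NH0 P1=NH0 P2=-
Op 5: best P0=NH0 P1=NH1 P2=-
Op 6: best P0=NH0 P1=NH1 P2=-
Op 7: best P0=NH1 P1=NH1 P2=-
Op 8: best P0=NH1 P1=NH1 P2=-
Op 9: best P0=NH2 P1=NH1 P2=-
Op 10: best P0=NH2 P1=NH1 P2=NH0
Op 11: best P0=NH2 P1=NH1 P2=NH0

Answer: P0:NH2 P1:NH1 P2:NH0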